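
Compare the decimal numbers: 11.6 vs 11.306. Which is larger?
11.6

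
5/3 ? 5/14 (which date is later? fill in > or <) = <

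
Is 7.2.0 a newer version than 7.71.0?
No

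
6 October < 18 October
True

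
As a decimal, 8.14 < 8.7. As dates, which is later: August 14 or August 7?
August 14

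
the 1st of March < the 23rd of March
True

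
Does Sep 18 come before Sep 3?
No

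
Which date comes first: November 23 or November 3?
November 3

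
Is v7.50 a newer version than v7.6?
Yes. Version numbers are compared segment by segment as integers, not as decimals: minor version 50 > 6, so v7.50 > v7.6 (even though the decimal 7.50 < 7.6).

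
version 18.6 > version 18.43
False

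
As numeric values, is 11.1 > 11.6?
False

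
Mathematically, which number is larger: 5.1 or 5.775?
5.775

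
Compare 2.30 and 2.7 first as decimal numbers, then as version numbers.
As decimals: 2.30 < 2.7. As versions: v2.30 > v2.7 (minor version 30 > 7).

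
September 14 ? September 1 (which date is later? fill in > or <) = >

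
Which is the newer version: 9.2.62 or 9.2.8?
9.2.62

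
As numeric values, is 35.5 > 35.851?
False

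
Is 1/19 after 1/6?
Yes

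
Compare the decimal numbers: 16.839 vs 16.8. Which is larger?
16.839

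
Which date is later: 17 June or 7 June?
17 June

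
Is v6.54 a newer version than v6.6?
Yes. Version numbers are compared segment by segment as integers, not as decimals: minor version 54 > 6, so v6.54 > v6.6 (even though the decimal 6.54 < 6.6).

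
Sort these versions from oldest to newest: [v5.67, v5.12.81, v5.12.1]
[v5.12.1, v5.12.81, v5.67]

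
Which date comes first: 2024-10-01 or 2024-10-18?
2024-10-01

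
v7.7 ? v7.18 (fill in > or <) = <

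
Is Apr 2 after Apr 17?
No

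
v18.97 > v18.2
True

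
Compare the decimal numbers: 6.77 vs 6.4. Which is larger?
6.77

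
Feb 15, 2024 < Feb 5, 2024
False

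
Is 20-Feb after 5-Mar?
No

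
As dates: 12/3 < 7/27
False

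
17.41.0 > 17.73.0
False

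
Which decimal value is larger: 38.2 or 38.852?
38.852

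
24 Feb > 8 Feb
True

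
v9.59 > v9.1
True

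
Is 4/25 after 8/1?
No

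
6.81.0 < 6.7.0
False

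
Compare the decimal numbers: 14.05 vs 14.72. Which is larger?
14.72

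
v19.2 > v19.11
False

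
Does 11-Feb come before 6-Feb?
No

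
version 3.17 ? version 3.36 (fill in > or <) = <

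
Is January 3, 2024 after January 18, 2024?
No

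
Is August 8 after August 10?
No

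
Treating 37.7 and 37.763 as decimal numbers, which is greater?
37.763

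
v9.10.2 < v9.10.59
True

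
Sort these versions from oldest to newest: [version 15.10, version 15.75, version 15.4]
[version 15.4, version 15.10, version 15.75]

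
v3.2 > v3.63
False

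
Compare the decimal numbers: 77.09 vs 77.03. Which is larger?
77.09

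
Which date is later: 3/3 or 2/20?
3/3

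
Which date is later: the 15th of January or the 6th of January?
the 15th of January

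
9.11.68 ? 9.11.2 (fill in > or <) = >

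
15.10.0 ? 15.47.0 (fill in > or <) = <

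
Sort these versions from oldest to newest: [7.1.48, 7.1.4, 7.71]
[7.1.4, 7.1.48, 7.71]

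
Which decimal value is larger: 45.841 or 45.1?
45.841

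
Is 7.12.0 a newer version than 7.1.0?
Yes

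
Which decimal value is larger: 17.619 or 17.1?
17.619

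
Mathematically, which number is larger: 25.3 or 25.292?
25.3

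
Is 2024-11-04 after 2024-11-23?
No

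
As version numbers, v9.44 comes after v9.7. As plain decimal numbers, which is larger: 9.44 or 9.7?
9.7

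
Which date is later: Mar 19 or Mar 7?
Mar 19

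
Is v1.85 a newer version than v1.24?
Yes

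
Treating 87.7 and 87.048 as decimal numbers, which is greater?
87.7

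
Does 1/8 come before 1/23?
Yes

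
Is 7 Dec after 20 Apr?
Yes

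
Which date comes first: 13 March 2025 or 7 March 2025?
7 March 2025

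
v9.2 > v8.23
True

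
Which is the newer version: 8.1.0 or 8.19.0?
8.19.0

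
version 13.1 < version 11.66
False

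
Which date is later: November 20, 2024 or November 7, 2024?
November 20, 2024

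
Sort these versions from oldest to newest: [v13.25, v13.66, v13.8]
[v13.8, v13.25, v13.66]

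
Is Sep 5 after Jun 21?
Yes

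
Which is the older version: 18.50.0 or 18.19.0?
18.19.0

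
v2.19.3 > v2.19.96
False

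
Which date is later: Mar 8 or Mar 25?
Mar 25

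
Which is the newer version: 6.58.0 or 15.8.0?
15.8.0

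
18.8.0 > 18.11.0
False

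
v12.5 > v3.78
True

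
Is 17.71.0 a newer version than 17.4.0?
Yes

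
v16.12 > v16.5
True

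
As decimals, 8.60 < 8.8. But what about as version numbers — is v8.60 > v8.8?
True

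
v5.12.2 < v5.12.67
True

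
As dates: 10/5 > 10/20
False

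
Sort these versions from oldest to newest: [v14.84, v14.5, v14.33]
[v14.5, v14.33, v14.84]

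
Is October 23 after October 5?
Yes. Day 23 comes after day 5 in October — this is a date comparison, not a decimal one (the decimal 10.23 would be smaller than 10.5).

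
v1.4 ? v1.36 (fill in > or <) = <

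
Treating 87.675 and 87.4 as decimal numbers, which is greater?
87.675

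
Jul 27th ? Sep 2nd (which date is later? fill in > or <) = <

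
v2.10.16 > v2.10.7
True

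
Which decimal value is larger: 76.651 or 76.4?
76.651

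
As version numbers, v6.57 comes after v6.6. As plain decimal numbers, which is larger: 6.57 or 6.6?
6.6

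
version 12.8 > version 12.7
True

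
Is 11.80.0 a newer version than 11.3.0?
Yes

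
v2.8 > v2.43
False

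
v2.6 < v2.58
True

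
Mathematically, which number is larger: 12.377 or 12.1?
12.377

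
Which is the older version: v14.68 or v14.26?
v14.26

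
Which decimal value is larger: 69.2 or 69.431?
69.431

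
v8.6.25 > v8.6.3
True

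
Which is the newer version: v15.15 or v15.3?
v15.15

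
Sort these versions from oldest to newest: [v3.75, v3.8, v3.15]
[v3.8, v3.15, v3.75]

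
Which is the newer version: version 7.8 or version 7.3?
version 7.8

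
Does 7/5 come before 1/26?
No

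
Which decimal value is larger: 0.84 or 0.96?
0.96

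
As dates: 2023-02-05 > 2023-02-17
False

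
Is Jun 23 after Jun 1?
Yes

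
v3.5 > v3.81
False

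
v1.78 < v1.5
False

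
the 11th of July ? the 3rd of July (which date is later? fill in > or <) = >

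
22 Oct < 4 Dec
True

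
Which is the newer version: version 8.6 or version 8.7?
version 8.7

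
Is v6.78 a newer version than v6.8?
Yes. Version numbers are compared segment by segment as integers, not as decimals: minor version 78 > 8, so v6.78 > v6.8 (even though the decimal 6.78 < 6.8).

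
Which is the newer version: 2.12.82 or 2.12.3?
2.12.82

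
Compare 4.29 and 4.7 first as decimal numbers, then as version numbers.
As decimals: 4.29 < 4.7. As versions: v4.29 > v4.7 (minor version 29 > 7).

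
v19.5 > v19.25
False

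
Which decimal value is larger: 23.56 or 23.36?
23.56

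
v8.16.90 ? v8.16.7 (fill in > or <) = >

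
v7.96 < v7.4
False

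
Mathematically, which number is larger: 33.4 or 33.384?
33.4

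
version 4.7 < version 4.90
True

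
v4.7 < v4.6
False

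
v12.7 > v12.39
False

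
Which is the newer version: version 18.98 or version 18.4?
version 18.98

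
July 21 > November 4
False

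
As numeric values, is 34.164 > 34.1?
True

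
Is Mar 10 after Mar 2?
Yes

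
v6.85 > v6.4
True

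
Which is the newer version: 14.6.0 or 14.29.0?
14.29.0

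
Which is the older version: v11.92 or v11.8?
v11.8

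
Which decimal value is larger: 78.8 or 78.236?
78.8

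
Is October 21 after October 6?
Yes. Day 21 comes after day 6 in October — this is a date comparison, not a decimal one (the decimal 10.21 would be smaller than 10.6).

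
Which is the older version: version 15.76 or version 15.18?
version 15.18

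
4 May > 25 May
False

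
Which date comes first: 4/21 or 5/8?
4/21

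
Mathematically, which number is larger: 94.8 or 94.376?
94.8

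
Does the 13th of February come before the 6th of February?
No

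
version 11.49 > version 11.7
True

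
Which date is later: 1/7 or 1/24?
1/24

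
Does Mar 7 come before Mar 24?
Yes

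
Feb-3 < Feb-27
True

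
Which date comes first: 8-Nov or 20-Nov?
8-Nov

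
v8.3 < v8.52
True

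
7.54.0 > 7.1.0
True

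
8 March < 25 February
False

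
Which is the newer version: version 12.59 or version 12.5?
version 12.59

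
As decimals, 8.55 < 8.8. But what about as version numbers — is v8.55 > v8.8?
True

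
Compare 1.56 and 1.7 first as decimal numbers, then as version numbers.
As decimals: 1.56 < 1.7. As versions: v1.56 > v1.7 (minor version 56 > 7).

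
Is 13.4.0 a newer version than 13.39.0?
No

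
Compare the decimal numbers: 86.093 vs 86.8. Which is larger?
86.8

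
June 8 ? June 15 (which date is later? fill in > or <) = <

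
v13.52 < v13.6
False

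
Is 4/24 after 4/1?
Yes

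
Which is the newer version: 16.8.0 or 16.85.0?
16.85.0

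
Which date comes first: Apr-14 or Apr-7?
Apr-7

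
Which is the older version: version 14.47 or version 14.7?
version 14.7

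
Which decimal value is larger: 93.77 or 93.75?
93.77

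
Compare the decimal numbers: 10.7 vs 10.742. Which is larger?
10.742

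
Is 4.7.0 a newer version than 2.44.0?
Yes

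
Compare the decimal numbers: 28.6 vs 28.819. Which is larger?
28.819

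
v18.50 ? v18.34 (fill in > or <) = >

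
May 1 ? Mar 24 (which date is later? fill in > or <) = >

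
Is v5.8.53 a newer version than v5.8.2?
Yes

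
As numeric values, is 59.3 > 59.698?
False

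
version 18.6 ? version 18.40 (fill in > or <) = <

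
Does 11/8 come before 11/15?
Yes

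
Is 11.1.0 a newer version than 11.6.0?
No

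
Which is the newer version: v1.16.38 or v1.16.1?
v1.16.38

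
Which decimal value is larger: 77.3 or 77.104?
77.3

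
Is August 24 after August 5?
Yes. Day 24 comes after day 5 in August — this is a date comparison, not a decimal one (the decimal 8.24 would be smaller than 8.5).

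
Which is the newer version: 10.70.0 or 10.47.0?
10.70.0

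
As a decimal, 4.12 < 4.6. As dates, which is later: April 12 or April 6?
April 12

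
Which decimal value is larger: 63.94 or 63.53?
63.94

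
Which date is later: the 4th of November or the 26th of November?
the 26th of November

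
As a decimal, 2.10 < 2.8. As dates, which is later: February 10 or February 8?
February 10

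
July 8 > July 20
False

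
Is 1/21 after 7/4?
No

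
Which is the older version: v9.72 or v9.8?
v9.8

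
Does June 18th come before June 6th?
No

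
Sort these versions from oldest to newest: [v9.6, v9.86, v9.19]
[v9.6, v9.19, v9.86]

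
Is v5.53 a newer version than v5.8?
Yes. Version numbers are compared segment by segment as integers, not as decimals: minor version 53 > 8, so v5.53 > v5.8 (even though the decimal 5.53 < 5.8).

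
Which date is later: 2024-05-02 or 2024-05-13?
2024-05-13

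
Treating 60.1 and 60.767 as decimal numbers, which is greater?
60.767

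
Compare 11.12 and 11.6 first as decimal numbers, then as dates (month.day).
As decimals: 11.12 < 11.6. As dates: 11/12 is later than 11/6 (day 12 > day 6).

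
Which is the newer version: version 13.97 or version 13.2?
version 13.97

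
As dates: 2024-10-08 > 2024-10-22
False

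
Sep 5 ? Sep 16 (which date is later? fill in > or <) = <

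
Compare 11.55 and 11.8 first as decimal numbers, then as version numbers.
As decimals: 11.55 < 11.8. As versions: v11.55 > v11.8 (minor version 55 > 8).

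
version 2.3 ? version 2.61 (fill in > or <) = <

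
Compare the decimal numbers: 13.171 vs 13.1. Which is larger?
13.171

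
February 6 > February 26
False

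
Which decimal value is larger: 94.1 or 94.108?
94.108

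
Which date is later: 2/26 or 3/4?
3/4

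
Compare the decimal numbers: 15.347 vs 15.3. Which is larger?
15.347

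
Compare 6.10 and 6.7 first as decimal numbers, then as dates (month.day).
As decimals: 6.10 < 6.7. As dates: 6/10 is later than 6/7 (day 10 > day 7).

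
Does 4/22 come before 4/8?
No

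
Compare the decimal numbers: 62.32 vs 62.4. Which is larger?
62.4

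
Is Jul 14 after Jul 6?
Yes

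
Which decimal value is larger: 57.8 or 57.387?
57.8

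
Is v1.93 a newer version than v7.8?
No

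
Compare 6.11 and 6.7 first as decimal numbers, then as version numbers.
As decimals: 6.11 < 6.7. As versions: v6.11 > v6.7 (minor version 11 > 7).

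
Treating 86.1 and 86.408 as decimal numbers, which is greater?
86.408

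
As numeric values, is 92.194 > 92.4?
False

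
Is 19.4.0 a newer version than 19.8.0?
No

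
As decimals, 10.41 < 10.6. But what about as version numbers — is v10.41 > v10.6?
True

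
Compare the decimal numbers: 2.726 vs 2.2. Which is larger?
2.726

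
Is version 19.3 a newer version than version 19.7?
No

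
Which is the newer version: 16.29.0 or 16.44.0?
16.44.0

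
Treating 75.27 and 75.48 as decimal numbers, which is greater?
75.48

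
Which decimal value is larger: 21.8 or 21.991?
21.991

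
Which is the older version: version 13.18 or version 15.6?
version 13.18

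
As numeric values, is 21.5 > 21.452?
True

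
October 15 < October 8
False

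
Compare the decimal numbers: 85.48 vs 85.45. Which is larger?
85.48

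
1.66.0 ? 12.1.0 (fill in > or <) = <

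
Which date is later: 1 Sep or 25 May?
1 Sep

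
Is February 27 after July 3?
No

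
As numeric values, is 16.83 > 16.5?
True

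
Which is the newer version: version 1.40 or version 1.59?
version 1.59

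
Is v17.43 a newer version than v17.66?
No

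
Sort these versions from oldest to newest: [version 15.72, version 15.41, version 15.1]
[version 15.1, version 15.41, version 15.72]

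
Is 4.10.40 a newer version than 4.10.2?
Yes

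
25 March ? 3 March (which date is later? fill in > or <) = >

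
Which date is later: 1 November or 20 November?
20 November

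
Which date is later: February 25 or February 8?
February 25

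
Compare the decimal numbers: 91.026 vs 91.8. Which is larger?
91.8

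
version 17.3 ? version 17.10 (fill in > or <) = <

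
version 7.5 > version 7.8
False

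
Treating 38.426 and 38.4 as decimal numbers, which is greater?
38.426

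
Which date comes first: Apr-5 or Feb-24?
Feb-24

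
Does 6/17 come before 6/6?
No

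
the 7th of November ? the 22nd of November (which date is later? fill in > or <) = <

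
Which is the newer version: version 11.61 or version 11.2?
version 11.61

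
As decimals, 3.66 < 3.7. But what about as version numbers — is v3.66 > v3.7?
True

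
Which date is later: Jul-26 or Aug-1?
Aug-1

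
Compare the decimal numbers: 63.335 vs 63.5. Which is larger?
63.5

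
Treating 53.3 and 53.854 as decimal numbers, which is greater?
53.854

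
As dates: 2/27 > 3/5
False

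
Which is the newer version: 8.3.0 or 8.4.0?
8.4.0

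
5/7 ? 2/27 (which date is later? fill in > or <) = >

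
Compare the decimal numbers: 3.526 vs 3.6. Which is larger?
3.6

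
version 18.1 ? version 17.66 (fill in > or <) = >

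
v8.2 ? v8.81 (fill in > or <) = <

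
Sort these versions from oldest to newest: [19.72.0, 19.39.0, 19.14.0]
[19.14.0, 19.39.0, 19.72.0]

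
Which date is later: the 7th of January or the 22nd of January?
the 22nd of January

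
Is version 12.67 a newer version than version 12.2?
Yes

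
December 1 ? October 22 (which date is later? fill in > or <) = >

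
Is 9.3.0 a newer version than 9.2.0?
Yes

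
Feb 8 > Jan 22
True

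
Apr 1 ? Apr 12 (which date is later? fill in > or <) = <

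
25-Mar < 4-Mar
False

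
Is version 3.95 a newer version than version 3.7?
Yes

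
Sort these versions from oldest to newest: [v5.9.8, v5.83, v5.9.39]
[v5.9.8, v5.9.39, v5.83]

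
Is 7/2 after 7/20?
No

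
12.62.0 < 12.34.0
False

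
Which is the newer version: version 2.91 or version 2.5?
version 2.91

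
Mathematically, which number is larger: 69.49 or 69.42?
69.49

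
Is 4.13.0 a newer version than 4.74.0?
No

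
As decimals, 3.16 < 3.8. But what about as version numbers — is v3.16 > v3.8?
True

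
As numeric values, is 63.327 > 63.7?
False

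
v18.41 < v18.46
True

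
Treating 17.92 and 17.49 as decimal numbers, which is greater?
17.92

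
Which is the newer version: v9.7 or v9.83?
v9.83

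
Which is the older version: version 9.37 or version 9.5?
version 9.5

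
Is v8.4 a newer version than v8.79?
No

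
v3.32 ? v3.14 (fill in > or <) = >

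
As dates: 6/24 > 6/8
True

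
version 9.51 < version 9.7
False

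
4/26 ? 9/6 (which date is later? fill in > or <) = <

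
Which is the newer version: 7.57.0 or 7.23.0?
7.57.0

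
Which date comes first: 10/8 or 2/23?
2/23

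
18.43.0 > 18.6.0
True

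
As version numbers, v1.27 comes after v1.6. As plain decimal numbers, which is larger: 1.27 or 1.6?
1.6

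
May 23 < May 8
False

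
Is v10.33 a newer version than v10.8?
Yes. Version numbers are compared segment by segment as integers, not as decimals: minor version 33 > 8, so v10.33 > v10.8 (even though the decimal 10.33 < 10.8).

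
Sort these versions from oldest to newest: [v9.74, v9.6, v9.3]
[v9.3, v9.6, v9.74]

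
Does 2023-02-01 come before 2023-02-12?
Yes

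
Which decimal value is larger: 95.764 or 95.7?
95.764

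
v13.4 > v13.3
True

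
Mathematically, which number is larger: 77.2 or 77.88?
77.88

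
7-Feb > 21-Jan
True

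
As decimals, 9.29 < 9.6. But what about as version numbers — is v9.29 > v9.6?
True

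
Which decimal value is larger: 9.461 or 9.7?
9.7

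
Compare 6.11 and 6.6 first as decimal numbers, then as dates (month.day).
As decimals: 6.11 < 6.6. As dates: 6/11 is later than 6/6 (day 11 > day 6).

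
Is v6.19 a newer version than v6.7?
Yes. Version numbers are compared segment by segment as integers, not as decimals: minor version 19 > 7, so v6.19 > v6.7 (even though the decimal 6.19 < 6.7).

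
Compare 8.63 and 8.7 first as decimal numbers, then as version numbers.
As decimals: 8.63 < 8.7. As versions: v8.63 > v8.7 (minor version 63 > 7).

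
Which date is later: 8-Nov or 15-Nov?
15-Nov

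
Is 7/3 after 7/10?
No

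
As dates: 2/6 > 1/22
True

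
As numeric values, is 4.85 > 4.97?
False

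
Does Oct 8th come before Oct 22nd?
Yes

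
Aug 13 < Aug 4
False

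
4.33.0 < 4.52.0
True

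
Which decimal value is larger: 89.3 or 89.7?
89.7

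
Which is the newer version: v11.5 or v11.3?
v11.5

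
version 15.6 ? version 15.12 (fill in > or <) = <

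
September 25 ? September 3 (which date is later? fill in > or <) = >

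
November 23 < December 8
True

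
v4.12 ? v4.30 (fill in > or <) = <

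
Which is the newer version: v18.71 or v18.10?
v18.71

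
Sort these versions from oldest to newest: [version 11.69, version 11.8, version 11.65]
[version 11.8, version 11.65, version 11.69]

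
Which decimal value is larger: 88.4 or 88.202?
88.4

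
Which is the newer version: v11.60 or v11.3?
v11.60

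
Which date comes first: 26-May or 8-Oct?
26-May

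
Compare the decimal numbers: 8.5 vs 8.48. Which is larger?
8.5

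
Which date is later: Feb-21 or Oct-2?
Oct-2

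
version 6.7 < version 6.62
True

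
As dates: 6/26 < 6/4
False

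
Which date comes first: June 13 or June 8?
June 8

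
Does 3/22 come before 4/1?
Yes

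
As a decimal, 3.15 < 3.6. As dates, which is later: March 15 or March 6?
March 15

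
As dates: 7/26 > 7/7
True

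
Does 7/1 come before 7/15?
Yes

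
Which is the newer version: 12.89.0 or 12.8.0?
12.89.0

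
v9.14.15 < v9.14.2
False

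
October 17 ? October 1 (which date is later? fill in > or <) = >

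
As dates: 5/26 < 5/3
False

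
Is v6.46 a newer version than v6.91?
No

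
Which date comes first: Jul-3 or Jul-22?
Jul-3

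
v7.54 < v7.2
False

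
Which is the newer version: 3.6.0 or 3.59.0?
3.59.0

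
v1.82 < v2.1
True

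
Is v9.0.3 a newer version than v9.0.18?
No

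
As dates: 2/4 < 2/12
True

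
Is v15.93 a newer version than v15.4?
Yes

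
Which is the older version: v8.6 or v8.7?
v8.6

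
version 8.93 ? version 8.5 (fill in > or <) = >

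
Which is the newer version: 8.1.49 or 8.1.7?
8.1.49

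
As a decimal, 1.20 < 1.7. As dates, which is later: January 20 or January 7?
January 20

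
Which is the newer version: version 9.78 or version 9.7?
version 9.78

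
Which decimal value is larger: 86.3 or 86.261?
86.3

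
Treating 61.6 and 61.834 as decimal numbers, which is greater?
61.834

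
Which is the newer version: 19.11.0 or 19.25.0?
19.25.0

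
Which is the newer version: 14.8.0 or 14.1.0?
14.8.0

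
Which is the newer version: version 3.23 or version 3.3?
version 3.23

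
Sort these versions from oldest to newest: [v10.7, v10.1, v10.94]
[v10.1, v10.7, v10.94]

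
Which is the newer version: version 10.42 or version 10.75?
version 10.75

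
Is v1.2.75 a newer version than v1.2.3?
Yes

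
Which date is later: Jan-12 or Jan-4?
Jan-12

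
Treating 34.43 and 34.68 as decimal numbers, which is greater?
34.68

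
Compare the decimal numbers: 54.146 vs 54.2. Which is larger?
54.2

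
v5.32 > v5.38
False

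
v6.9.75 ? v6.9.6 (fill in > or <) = >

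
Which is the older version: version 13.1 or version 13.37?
version 13.1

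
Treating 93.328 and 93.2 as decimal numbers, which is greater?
93.328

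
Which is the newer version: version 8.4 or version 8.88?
version 8.88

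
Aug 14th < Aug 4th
False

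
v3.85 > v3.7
True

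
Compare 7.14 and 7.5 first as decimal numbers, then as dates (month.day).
As decimals: 7.14 < 7.5. As dates: 7/14 is later than 7/5 (day 14 > day 5).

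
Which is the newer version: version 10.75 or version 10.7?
version 10.75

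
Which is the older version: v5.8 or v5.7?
v5.7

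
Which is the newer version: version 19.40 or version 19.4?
version 19.40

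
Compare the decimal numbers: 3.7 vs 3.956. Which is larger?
3.956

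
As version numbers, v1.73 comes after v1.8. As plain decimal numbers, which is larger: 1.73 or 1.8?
1.8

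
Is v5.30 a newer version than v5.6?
Yes. Version numbers are compared segment by segment as integers, not as decimals: minor version 30 > 6, so v5.30 > v5.6 (even though the decimal 5.30 < 5.6).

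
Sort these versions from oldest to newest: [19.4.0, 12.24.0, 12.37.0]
[12.24.0, 12.37.0, 19.4.0]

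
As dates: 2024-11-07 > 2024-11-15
False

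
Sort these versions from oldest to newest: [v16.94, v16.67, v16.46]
[v16.46, v16.67, v16.94]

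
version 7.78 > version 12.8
False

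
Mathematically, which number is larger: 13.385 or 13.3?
13.385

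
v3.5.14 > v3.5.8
True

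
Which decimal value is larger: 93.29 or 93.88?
93.88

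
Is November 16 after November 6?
Yes. Day 16 comes after day 6 in November — this is a date comparison, not a decimal one (the decimal 11.16 would be smaller than 11.6).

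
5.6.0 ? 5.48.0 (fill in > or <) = <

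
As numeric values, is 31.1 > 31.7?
False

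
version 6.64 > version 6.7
True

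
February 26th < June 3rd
True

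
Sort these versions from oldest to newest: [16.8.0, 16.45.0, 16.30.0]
[16.8.0, 16.30.0, 16.45.0]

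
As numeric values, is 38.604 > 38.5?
True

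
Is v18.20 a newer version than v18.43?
No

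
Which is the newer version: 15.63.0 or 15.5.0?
15.63.0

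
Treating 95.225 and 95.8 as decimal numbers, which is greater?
95.8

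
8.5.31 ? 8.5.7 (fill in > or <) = >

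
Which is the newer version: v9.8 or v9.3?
v9.8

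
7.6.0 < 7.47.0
True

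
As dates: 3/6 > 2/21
True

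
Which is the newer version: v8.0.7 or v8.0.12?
v8.0.12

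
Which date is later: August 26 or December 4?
December 4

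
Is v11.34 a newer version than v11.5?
Yes. Version numbers are compared segment by segment as integers, not as decimals: minor version 34 > 5, so v11.34 > v11.5 (even though the decimal 11.34 < 11.5).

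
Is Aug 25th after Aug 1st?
Yes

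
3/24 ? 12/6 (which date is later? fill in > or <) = <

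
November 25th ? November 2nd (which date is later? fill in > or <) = >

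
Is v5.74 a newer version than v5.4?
Yes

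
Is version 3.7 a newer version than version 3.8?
No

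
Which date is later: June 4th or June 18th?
June 18th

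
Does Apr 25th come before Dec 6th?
Yes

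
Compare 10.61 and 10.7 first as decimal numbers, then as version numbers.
As decimals: 10.61 < 10.7. As versions: v10.61 > v10.7 (minor version 61 > 7).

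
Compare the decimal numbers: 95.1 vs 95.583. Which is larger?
95.583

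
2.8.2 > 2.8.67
False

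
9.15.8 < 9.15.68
True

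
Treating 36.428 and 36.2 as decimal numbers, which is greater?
36.428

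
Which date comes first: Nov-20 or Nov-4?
Nov-4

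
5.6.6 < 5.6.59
True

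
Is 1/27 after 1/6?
Yes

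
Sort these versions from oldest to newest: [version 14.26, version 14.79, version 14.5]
[version 14.5, version 14.26, version 14.79]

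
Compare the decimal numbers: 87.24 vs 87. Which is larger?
87.24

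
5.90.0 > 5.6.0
True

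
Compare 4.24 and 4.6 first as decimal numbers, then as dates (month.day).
As decimals: 4.24 < 4.6. As dates: 4/24 is later than 4/6 (day 24 > day 6).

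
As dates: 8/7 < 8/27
True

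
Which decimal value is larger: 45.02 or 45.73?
45.73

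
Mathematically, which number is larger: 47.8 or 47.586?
47.8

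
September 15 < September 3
False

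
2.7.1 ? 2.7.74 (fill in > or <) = <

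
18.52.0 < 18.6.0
False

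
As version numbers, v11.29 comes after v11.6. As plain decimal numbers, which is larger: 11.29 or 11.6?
11.6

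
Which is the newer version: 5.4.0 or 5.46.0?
5.46.0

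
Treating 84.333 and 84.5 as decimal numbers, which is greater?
84.5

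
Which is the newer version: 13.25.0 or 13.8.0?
13.25.0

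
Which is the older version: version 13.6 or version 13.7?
version 13.6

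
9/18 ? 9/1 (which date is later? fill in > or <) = >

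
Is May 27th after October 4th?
No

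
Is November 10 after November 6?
Yes. Day 10 comes after day 6 in November — this is a date comparison, not a decimal one (the decimal 11.10 would be smaller than 11.6).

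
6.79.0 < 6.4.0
False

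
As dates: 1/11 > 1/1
True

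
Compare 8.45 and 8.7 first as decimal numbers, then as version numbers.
As decimals: 8.45 < 8.7. As versions: v8.45 > v8.7 (minor version 45 > 7).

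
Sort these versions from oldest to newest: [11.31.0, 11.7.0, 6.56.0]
[6.56.0, 11.7.0, 11.31.0]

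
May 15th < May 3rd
False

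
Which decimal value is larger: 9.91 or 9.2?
9.91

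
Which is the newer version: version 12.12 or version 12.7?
version 12.12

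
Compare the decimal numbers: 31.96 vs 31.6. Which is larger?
31.96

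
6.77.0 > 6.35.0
True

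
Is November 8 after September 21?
Yes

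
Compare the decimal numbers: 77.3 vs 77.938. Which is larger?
77.938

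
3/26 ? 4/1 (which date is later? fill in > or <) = <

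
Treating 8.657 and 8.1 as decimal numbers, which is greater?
8.657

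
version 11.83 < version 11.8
False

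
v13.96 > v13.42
True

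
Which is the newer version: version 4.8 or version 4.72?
version 4.72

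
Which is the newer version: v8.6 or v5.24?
v8.6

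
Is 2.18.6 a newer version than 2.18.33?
No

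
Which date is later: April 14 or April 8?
April 14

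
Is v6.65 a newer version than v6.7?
Yes. Version numbers are compared segment by segment as integers, not as decimals: minor version 65 > 7, so v6.65 > v6.7 (even though the decimal 6.65 < 6.7).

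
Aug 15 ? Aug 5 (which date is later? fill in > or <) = >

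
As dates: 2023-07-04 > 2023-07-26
False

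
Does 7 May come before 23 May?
Yes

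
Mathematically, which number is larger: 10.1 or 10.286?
10.286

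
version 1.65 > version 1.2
True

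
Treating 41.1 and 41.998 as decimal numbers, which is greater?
41.998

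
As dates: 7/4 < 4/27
False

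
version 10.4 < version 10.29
True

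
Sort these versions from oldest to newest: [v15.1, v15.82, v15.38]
[v15.1, v15.38, v15.82]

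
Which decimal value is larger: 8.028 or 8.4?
8.4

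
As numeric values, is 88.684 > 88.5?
True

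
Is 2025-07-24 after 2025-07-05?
Yes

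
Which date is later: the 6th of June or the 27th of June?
the 27th of June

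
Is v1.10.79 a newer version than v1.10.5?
Yes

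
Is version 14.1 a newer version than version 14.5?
No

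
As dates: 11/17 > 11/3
True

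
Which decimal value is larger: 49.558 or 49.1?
49.558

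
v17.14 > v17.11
True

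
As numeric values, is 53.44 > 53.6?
False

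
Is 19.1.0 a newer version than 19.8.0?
No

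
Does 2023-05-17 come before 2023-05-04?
No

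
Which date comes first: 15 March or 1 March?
1 March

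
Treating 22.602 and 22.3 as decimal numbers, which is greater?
22.602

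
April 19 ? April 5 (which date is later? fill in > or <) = >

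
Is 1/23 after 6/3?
No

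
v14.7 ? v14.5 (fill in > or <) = >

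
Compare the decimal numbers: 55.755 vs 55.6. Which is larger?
55.755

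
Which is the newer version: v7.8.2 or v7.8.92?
v7.8.92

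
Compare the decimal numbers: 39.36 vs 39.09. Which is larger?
39.36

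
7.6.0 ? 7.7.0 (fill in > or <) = <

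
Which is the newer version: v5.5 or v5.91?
v5.91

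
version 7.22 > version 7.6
True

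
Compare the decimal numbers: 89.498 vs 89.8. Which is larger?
89.8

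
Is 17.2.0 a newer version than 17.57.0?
No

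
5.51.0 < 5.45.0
False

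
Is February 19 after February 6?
Yes. Day 19 comes after day 6 in February — this is a date comparison, not a decimal one (the decimal 2.19 would be smaller than 2.6).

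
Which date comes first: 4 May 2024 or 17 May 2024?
4 May 2024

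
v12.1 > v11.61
True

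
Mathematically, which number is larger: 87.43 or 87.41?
87.43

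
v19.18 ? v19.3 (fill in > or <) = >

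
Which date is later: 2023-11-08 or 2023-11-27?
2023-11-27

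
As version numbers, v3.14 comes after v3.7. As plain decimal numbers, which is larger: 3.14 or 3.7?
3.7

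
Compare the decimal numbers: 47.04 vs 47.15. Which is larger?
47.15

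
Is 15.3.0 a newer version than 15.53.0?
No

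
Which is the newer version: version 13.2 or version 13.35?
version 13.35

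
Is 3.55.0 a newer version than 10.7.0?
No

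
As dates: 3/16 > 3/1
True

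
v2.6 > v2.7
False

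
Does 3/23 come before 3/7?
No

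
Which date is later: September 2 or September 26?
September 26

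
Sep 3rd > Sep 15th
False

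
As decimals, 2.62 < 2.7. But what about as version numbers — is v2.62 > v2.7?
True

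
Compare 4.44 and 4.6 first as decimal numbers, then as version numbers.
As decimals: 4.44 < 4.6. As versions: v4.44 > v4.6 (minor version 44 > 6).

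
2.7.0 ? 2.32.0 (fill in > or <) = <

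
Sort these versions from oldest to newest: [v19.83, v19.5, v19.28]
[v19.5, v19.28, v19.83]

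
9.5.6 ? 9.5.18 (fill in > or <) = <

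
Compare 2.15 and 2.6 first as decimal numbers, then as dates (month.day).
As decimals: 2.15 < 2.6. As dates: 2/15 is later than 2/6 (day 15 > day 6).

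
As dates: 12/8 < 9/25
False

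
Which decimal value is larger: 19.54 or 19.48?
19.54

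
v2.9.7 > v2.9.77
False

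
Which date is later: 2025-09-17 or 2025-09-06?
2025-09-17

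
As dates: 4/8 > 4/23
False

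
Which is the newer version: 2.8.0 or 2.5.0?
2.8.0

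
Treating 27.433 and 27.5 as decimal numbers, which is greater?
27.5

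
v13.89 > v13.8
True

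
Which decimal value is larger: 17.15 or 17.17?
17.17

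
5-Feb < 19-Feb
True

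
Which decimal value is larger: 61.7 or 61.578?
61.7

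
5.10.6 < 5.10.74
True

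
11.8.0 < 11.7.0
False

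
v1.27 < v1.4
False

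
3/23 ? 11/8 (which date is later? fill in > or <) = <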